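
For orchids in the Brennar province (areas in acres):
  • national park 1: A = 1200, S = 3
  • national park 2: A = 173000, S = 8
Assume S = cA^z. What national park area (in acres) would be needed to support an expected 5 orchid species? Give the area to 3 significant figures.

z = ln(8/3) / ln(173000/1200) = 0.9808 / 4.9710 = 0.1973
c = 3 / 1200^0.1973 = 3 / 4.051 = 0.7406
A = (5/0.7406)^(1/0.1973) ⇒ ln A = ln(6.752)/0.1973 = 9.6790
A = e^9.6790 ≈ 15979 acres

16000 acres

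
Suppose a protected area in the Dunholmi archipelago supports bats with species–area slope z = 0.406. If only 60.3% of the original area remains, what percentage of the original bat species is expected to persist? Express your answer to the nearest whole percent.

81%

S_new/S_old = (A_new/A_old)^z = 0.603^0.406
= exp(0.406 × ln 0.603) = exp(0.406 × -0.5058) = exp(-0.2054) ≈ 0.8143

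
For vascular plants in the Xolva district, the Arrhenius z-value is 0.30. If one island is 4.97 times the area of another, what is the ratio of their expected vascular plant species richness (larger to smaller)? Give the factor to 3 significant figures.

1.62

S₂/S₁ = (A₂/A₁)^z = 4.97^0.3
ln(S₂/S₁) = 0.3 × ln 4.97 = 0.3 × 1.6034 = 0.4810
S₂/S₁ = e^0.4810 ≈ 1.618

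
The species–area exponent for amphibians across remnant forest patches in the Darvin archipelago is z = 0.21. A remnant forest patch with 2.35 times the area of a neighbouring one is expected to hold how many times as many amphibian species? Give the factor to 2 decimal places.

1.20

S₂/S₁ = (A₂/A₁)^z = 2.35^0.21
ln(S₂/S₁) = 0.21 × ln 2.35 = 0.21 × 0.8544 = 0.1794
S₂/S₁ = e^0.1794 ≈ 1.197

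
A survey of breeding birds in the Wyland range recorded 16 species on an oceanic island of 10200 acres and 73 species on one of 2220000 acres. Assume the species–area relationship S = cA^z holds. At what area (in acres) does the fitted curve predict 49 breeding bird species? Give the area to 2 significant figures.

540000 acres

z = ln(73/16) / ln(2220000/10200) = 1.5179 / 5.3829 = 0.2820
c = 16 / 10200^0.2820 = 16 / 13.5 = 1.185
A = (49/1.185)^(1/0.2820) ⇒ ln A = ln(41.35)/0.2820 = 13.1993
A = e^13.1993 ≈ 539993 acres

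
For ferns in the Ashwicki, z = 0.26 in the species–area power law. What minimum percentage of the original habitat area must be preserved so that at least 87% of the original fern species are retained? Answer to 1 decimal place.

Need (A_new/A_old)^0.26 = 0.87, so A_new/A_old = 0.87^(1/0.26) = 0.87^3.846
ln(A_new/A_old) = ln 0.87 / 0.26 = -0.1393 / 0.26 = -0.5356
A_new/A_old = e^-0.5356 ≈ 0.5853

58.5%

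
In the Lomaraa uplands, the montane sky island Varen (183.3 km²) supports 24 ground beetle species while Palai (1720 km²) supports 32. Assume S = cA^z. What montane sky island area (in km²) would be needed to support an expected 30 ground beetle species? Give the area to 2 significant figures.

z = ln(32/24) / ln(1720/183.3) = 0.2877 / 2.2390 = 0.1285
c = 24 / 183.3^0.1285 = 24 / 1.953 = 12.29
A = (30/12.29)^(1/0.1285) ⇒ ln A = ln(2.442)/0.1285 = 6.9478
A = e^6.9478 ≈ 1041 km²

1000 km²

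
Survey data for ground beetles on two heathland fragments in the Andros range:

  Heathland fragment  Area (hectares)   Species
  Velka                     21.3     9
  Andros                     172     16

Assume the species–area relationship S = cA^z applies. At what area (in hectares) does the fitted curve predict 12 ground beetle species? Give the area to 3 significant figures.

z = ln(16/9) / ln(172/21.3) = 0.5754 / 2.0888 = 0.2755
c = 9 / 21.3^0.2755 = 9 / 2.322 = 3.876
A = (12/3.876)^(1/0.2755) ⇒ ln A = ln(3.096)/0.2755 = 4.1031
A = e^4.1031 ≈ 60.53 hectares

60.5 hectares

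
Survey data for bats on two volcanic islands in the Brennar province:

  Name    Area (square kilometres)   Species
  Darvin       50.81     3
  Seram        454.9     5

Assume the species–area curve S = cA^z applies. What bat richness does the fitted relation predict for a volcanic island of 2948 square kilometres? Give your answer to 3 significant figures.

z = ln(5/3) / ln(454.9/50.81) = 0.5108 / 2.1920 = 0.2330
c = 3 / 50.81^0.2330 = 3 / 2.498 = 1.201
S₃ = 1.201 × 2948^0.2330 = 1.201 × 6.435 ≈ 7.729

7.73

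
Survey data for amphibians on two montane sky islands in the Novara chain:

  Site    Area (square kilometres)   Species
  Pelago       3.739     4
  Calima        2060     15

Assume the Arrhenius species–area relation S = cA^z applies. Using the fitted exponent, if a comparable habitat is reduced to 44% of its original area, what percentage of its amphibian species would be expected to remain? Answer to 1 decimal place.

z = ln(15/4) / ln(2060/3.739) = 1.3218 / 6.3116 = 0.2094
S_new/S_old = (A_new/A_old)^z = 0.44^0.2094 = exp(0.2094 × -0.8210) = 0.842

84.2%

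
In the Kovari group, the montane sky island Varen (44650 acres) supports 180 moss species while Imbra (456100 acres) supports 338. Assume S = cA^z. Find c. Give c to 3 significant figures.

9.87

z = ln(S₂/S₁) / ln(A₂/A₁) = ln(338/180) / ln(456100/44650) = 0.6301 / 2.3239 = 0.2711
c = S₁ / A₁^z = 180 / 44650^0.2711 = 180 / 18.23 = 9.875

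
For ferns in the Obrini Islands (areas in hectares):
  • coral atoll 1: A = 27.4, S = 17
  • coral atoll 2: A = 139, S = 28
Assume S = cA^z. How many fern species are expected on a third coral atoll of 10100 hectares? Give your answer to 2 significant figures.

100

z = ln(28/17) / ln(139/27.4) = 0.4990 / 1.6239 = 0.3073
c = 17 / 27.4^0.3073 = 17 / 2.766 = 6.147
S₃ = 6.147 × 10100^0.3073 = 6.147 × 17 ≈ 104.5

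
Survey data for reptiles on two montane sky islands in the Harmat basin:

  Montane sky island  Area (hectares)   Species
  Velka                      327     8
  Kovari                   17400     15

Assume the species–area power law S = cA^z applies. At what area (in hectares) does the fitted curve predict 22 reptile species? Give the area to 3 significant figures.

196000 hectares

z = ln(15/8) / ln(17400/327) = 0.6286 / 3.9743 = 0.1582
c = 8 / 327^0.1582 = 8 / 2.499 = 3.202
A = (22/3.202)^(1/0.1582) ⇒ ln A = ln(6.872)/0.1582 = 12.1856
A = e^12.1856 ≈ 195952 hectares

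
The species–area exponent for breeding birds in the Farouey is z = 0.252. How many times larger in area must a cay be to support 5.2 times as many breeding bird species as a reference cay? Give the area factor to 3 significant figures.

694

(A₂/A₁)^0.252 = 5.2, so A₂/A₁ = 5.2^(1/0.252) = 5.2^3.968
ln(A₂/A₁) = ln 5.2 / 0.252 = 1.6487 / 0.252 = 6.5423
A₂/A₁ = e^6.5423 ≈ 693.9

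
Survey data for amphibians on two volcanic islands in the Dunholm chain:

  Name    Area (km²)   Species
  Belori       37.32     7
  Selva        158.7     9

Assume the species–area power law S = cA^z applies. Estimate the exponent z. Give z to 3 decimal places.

0.174

Taking logs: ln S = ln c + z ln A, so z = (ln S₂ − ln S₁)/(ln A₂ − ln A₁).
z = ln(9/7) / ln(158.7/37.32) = ln(1.286) / ln(4.252) = 0.2513 / 1.4475 = 0.1736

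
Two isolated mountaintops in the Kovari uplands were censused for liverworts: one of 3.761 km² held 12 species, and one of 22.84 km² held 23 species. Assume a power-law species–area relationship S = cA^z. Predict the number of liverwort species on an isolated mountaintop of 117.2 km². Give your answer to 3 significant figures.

z = ln(23/12) / ln(22.84/3.761) = 0.6506 / 1.8038 = 0.3607
c = 12 / 3.761^0.3607 = 12 / 1.612 = 7.442
S₃ = 7.442 × 117.2^0.3607 = 7.442 × 5.574 ≈ 41.48

41.5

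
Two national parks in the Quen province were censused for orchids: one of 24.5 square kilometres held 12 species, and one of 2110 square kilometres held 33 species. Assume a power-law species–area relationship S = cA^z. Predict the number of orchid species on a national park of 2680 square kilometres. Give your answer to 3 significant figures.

34.8

z = ln(33/12) / ln(2110/24.5) = 1.0116 / 4.4558 = 0.2270
c = 12 / 24.5^0.2270 = 12 / 2.067 = 5.805
S₃ = 5.805 × 2680^0.2270 = 5.805 × 6.002 ≈ 34.84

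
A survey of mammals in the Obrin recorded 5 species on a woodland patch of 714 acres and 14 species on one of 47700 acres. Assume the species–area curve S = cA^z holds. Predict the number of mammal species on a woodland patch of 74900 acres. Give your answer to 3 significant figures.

z = ln(14/5) / ln(47700/714) = 1.0296 / 4.2018 = 0.2450
c = 5 / 714^0.2450 = 5 / 5.004 = 0.9993
S₃ = 0.9993 × 74900^0.2450 = 0.9993 × 15.65 ≈ 15.64

15.6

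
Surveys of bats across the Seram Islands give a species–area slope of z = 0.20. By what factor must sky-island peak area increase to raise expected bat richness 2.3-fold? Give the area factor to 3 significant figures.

(A₂/A₁)^0.2 = 2.3, so A₂/A₁ = 2.3^(1/0.2) = 2.3^5
ln(A₂/A₁) = ln 2.3 / 0.2 = 0.8329 / 0.2 = 4.1645
A₂/A₁ = e^4.1645 ≈ 64.36

64.4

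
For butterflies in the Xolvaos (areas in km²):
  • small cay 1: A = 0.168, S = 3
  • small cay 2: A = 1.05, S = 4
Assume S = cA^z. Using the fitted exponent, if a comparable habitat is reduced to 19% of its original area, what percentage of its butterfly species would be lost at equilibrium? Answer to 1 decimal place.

z = ln(4/3) / ln(1.05/0.168) = 0.2877 / 1.8326 = 0.1570
S_new/S_old = (A_new/A_old)^z = 0.19^0.1570 = exp(0.1570 × -1.6607) = 0.7705
Fraction lost = 1 − 0.7705 = 0.2295

22.9%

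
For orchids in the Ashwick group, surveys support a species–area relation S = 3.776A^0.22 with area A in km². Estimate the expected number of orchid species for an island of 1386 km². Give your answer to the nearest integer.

S = 3.776 × 1386^0.22
ln S = ln 3.776 + 0.22 × ln 1386 = 1.3287 + 0.22 × 7.2342 = 2.9202
S = e^2.9202 ≈ 18.54

19 species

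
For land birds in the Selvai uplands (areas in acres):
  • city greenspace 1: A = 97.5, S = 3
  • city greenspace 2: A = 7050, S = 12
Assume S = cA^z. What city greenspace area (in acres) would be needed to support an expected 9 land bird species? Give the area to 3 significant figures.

2900 acres

z = ln(12/3) / ln(7050/97.5) = 1.3863 / 4.2809 = 0.3238
c = 3 / 97.5^0.3238 = 3 / 4.407 = 0.6808
A = (9/0.6808)^(1/0.3238) ⇒ ln A = ln(13.22)/0.3238 = 7.9724
A = e^7.9724 ≈ 2900 acres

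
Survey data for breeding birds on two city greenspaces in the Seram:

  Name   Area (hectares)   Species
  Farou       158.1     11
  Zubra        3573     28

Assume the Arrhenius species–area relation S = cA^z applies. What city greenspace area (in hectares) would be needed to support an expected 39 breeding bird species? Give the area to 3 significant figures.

10800 hectares

z = ln(28/11) / ln(3573/158.1) = 0.9343 / 3.1179 = 0.2997
c = 11 / 158.1^0.2997 = 11 / 4.56 = 2.413
A = (39/2.413)^(1/0.2997) ⇒ ln A = ln(16.17)/0.2997 = 9.2870
A = e^9.2870 ≈ 10796 hectares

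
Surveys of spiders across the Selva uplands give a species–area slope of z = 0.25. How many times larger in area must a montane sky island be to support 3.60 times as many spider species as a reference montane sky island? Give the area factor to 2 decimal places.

167.96

(A₂/A₁)^0.25 = 3.6, so A₂/A₁ = 3.6^(1/0.25) = 3.6^4
ln(A₂/A₁) = ln 3.6 / 0.25 = 1.2809 / 0.25 = 5.1237
A₂/A₁ = e^5.1237 ≈ 168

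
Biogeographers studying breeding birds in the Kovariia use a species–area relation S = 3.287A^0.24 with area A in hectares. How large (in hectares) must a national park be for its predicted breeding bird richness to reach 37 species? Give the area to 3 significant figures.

24000 hectares

37 = 3.287 × A^0.24  ⇒  A^0.24 = 37/3.287 = 11.26
ln A = ln(11.26) / 0.24 = 2.4209 / 0.24 = 10.0873
A = e^10.0873 ≈ 24035 hectares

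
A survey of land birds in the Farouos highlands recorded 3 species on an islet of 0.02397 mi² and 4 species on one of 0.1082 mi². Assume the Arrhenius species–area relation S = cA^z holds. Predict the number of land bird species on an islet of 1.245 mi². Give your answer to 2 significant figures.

z = ln(4/3) / ln(0.1082/0.02397) = 0.2877 / 1.5072 = 0.1909
c = 3 / 0.02397^0.1909 = 3 / 0.4906 = 6.115
S₃ = 6.115 × 1.245^0.1909 = 6.115 × 1.043 ≈ 6.376

6.4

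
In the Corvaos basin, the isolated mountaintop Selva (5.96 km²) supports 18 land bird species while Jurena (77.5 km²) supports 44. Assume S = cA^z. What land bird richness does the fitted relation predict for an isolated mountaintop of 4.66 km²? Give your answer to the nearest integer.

17

z = ln(44/18) / ln(77.5/5.96) = 0.8938 / 2.5652 = 0.3484
c = 18 / 5.96^0.3484 = 18 / 1.863 = 9.664
S₃ = 9.664 × 4.66^0.3484 = 9.664 × 1.71 ≈ 16.52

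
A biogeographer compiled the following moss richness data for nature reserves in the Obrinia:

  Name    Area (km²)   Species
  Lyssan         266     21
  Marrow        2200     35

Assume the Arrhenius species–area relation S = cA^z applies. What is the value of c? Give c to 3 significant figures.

5.44

z = ln(S₂/S₁) / ln(A₂/A₁) = ln(35/21) / ln(2200/266) = 0.5108 / 2.1127 = 0.2418
c = S₁ / A₁^z = 21 / 266^0.2418 = 21 / 3.857 = 5.444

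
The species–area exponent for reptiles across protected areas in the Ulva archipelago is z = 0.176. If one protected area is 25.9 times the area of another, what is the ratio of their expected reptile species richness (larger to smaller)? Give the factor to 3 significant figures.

1.77

S₂/S₁ = (A₂/A₁)^z = 25.9^0.176
ln(S₂/S₁) = 0.176 × ln 25.9 = 0.176 × 3.2542 = 0.5727
S₂/S₁ = e^0.5727 ≈ 1.773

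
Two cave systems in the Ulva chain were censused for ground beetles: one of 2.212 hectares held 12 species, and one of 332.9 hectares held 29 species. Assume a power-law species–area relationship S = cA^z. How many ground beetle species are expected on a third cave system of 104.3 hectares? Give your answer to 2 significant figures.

z = ln(29/12) / ln(332.9/2.212) = 0.8824 / 5.0139 = 0.1760
c = 12 / 2.212^0.1760 = 12 / 1.15 = 10.44
S₃ = 10.44 × 104.3^0.1760 = 10.44 × 2.266 ≈ 23.64

24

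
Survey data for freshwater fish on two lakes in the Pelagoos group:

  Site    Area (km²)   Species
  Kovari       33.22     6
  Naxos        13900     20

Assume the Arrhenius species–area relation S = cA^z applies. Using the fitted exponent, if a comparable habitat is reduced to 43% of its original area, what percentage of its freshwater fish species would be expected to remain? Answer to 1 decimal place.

84.5%

z = ln(20/6) / ln(13900/33.22) = 1.2040 / 6.0365 = 0.1994
S_new/S_old = (A_new/A_old)^z = 0.43^0.1994 = exp(0.1994 × -0.8440) = 0.8451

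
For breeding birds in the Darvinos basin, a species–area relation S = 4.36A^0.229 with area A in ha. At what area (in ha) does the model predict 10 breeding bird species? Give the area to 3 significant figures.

10 = 4.36 × A^0.229  ⇒  A^0.229 = 10/4.36 = 2.294
ln A = ln(2.294) / 0.229 = 0.8301 / 0.229 = 3.6249
A = e^3.6249 ≈ 37.52 ha

37.5 ha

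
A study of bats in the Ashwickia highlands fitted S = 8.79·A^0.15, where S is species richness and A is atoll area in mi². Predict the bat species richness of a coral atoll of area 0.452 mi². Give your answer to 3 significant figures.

7.80

S = 8.79 × 0.452^0.15
ln S = ln 8.79 + 0.15 × ln 0.452 = 2.1736 + 0.15 × -0.7941 = 2.0545
S = e^2.0545 ≈ 7.803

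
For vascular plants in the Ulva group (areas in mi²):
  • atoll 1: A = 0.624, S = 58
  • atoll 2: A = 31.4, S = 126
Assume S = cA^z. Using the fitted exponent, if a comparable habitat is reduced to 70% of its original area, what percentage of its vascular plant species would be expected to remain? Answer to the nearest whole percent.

93%

z = ln(126/58) / ln(31.4/0.624) = 0.7758 / 3.9184 = 0.1980
S_new/S_old = (A_new/A_old)^z = 0.7^0.1980 = exp(0.1980 × -0.3567) = 0.9318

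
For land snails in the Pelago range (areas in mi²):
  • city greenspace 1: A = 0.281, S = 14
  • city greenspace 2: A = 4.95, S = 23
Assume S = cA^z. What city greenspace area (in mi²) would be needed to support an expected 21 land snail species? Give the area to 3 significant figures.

2.93 mi²

z = ln(23/14) / ln(4.95/0.281) = 0.4964 / 2.8688 = 0.1730
c = 14 / 0.281^0.1730 = 14 / 0.8028 = 17.44
A = (21/17.44)^(1/0.1730) ⇒ ln A = ln(1.204)/0.1730 = 1.0737
A = e^1.0737 ≈ 2.926 mi²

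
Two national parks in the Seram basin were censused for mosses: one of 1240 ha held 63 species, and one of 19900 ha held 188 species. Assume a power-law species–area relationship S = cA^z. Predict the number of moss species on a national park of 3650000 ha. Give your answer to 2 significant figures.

z = ln(188/63) / ln(19900/1240) = 1.0933 / 2.7756 = 0.3939
c = 63 / 1240^0.3939 = 63 / 16.54 = 3.809
S₃ = 3.809 × 3650000^0.3939 = 3.809 × 384.5 ≈ 1465

1500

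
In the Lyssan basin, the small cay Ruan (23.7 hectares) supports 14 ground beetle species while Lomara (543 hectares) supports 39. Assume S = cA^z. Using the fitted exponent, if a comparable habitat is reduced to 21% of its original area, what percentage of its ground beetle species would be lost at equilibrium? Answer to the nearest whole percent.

z = ln(39/14) / ln(543/23.7) = 1.0245 / 3.1316 = 0.3271
S_new/S_old = (A_new/A_old)^z = 0.21^0.3271 = exp(0.3271 × -1.5606) = 0.6002
Fraction lost = 1 − 0.6002 = 0.3998

40%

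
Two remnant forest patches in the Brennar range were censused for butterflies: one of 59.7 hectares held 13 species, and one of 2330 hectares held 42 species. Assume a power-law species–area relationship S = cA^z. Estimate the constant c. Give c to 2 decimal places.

3.51

z = ln(S₂/S₁) / ln(A₂/A₁) = ln(42/13) / ln(2330/59.7) = 1.1727 / 3.6643 = 0.3200
c = S₁ / A₁^z = 13 / 59.7^0.3200 = 13 / 3.702 = 3.512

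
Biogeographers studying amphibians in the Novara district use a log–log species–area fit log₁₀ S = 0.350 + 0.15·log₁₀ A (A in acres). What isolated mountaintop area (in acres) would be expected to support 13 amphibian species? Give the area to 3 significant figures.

124000 acres

13 = 2.239 × A^0.15  ⇒  A^0.15 = 13/2.239 = 5.807
ln A = ln(5.807) / 0.15 = 1.7590 / 0.15 = 11.7270
A = e^11.7270 ≈ 123867 acres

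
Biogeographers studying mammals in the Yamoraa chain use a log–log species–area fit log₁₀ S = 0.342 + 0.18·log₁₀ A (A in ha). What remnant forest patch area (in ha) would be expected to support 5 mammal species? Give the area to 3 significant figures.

96.2 ha

5 = 2.198 × A^0.18  ⇒  A^0.18 = 5/2.198 = 2.275
ln A = ln(2.275) / 0.18 = 0.8220 / 0.18 = 4.5664
A = e^4.5664 ≈ 96.2 ha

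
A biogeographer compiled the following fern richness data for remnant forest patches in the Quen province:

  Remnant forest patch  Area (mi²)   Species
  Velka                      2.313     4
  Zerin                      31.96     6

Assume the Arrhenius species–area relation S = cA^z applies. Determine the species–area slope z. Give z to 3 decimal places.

0.154

Taking logs: ln S = ln c + z ln A, so z = (ln S₂ − ln S₁)/(ln A₂ − ln A₁).
z = ln(6/4) / ln(31.96/2.313) = ln(1.5) / ln(13.82) = 0.4055 / 2.6259 = 0.1544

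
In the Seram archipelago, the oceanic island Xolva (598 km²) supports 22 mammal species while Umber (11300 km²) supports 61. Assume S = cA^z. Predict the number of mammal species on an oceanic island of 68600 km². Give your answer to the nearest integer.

z = ln(61/22) / ln(11300/598) = 1.0198 / 2.9390 = 0.3470
c = 22 / 598^0.3470 = 22 / 9.194 = 2.393
S₃ = 2.393 × 68600^0.3470 = 2.393 × 47.67 ≈ 114.1

114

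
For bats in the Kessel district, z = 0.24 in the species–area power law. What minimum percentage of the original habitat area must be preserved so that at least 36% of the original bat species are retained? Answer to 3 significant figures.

1.42%

Need (A_new/A_old)^0.24 = 0.36, so A_new/A_old = 0.36^(1/0.24) = 0.36^4.167
ln(A_new/A_old) = ln 0.36 / 0.24 = -1.0217 / 0.24 = -4.2569
A_new/A_old = e^-4.2569 ≈ 0.01417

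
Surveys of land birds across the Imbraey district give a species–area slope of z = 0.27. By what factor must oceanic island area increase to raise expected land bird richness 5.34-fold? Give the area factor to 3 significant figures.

(A₂/A₁)^0.27 = 5.34, so A₂/A₁ = 5.34^(1/0.27) = 5.34^3.704
ln(A₂/A₁) = ln 5.34 / 0.27 = 1.6752 / 0.27 = 6.2045
A₂/A₁ = e^6.2045 ≈ 495

495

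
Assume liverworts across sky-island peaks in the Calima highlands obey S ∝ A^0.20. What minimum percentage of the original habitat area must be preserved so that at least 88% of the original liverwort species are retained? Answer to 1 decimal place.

Need (A_new/A_old)^0.2 = 0.88, so A_new/A_old = 0.88^(1/0.2) = 0.88^5
ln(A_new/A_old) = ln 0.88 / 0.2 = -0.1278 / 0.2 = -0.6392
A_new/A_old = e^-0.6392 ≈ 0.5277

52.8%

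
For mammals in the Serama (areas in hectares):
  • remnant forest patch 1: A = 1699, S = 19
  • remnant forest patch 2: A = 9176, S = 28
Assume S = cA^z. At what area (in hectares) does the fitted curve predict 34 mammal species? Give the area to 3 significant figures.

21400 hectares

z = ln(28/19) / ln(9176/1699) = 0.3878 / 1.6866 = 0.2299
c = 19 / 1699^0.2299 = 19 / 5.529 = 3.436
A = (34/3.436)^(1/0.2299) ⇒ ln A = ln(9.895)/0.2299 = 9.9688
A = e^9.9688 ≈ 21350 hectares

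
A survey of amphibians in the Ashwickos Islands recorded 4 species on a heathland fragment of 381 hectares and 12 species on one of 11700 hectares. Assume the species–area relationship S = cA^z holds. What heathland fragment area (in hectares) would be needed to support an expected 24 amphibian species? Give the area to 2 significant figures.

100000 hectares

z = ln(12/4) / ln(11700/381) = 1.0986 / 3.4245 = 0.3208
c = 4 / 381^0.3208 = 4 / 6.729 = 0.5944
A = (24/0.5944)^(1/0.3208) ⇒ ln A = ln(40.38)/0.3208 = 11.5280
A = e^11.5280 ≈ 101518 hectares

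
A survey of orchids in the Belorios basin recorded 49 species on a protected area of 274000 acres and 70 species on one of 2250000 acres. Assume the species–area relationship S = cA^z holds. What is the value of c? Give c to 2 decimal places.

z = ln(S₂/S₁) / ln(A₂/A₁) = ln(70/49) / ln(2250000/274000) = 0.3567 / 2.1056 = 0.1694
c = S₁ / A₁^z = 49 / 274000^0.1694 = 49 / 8.339 = 5.876

5.88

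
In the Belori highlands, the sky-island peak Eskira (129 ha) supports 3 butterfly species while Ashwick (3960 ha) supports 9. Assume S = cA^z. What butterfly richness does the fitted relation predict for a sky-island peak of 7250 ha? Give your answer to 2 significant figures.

z = ln(9/3) / ln(3960/129) = 1.0986 / 3.4242 = 0.3208
c = 3 / 129^0.3208 = 3 / 4.755 = 0.6309
S₃ = 0.6309 × 7250^0.3208 = 0.6309 × 17.32 ≈ 10.93

11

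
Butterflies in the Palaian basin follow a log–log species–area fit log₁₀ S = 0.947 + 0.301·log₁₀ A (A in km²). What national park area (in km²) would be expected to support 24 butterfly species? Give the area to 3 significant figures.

27.5 km²

24 = 8.851 × A^0.301  ⇒  A^0.301 = 24/8.851 = 2.712
ln A = ln(2.712) / 0.301 = 0.9975 / 0.301 = 3.3140
A = e^3.3140 ≈ 27.49 km²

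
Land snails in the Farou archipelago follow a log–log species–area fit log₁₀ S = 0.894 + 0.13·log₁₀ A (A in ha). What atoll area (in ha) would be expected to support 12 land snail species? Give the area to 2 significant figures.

12 = 7.834 × A^0.13  ⇒  A^0.13 = 12/7.834 = 1.532
ln A = ln(1.532) / 0.13 = 0.4264 / 0.13 = 3.2800
A = e^3.2800 ≈ 26.57 ha

27 ha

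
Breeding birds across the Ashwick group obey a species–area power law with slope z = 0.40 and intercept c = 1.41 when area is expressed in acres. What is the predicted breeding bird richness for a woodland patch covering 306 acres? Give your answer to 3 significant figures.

13.9

S = 1.41 × 306^0.4
ln S = ln 1.41 + 0.4 × ln 306 = 0.3436 + 0.4 × 5.7236 = 2.6330
S = e^2.6330 ≈ 13.92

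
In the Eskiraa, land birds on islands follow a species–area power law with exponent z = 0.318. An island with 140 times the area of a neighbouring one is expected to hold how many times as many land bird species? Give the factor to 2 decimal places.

S₂/S₁ = (A₂/A₁)^z = 140^0.318
ln(S₂/S₁) = 0.318 × ln 140 = 0.318 × 4.9416 = 1.5714
S₂/S₁ = e^1.5714 ≈ 4.814

4.81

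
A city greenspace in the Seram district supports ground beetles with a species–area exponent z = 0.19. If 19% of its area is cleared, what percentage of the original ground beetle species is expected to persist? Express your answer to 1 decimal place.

S_new/S_old = (A_new/A_old)^z = 0.81^0.19
= exp(0.19 × ln 0.81) = exp(0.19 × -0.2107) = exp(-0.0400) ≈ 0.9608

96.1%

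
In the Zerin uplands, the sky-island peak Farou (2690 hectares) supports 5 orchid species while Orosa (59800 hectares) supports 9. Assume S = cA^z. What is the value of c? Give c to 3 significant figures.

1.12

z = ln(S₂/S₁) / ln(A₂/A₁) = ln(9/5) / ln(59800/2690) = 0.5878 / 3.1015 = 0.1895
c = S₁ / A₁^z = 5 / 2690^0.1895 = 5 / 4.467 = 1.119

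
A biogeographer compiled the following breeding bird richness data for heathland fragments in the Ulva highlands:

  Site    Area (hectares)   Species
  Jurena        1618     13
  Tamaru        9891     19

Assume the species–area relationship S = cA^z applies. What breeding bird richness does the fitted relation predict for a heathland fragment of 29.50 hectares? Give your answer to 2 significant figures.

5.6

z = ln(19/13) / ln(9891/1618) = 0.3795 / 1.8104 = 0.2096
c = 13 / 1618^0.2096 = 13 / 4.706 = 2.762
S₃ = 2.762 × 29.5^0.2096 = 2.762 × 2.033 ≈ 5.616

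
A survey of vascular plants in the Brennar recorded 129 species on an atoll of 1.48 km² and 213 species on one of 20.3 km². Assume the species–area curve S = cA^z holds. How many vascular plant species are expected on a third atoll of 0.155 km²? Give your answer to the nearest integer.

84

z = ln(213/129) / ln(20.3/1.48) = 0.5015 / 2.6186 = 0.1915
c = 129 / 1.48^0.1915 = 129 / 1.078 = 119.7
S₃ = 119.7 × 0.155^0.1915 = 119.7 × 0.6997 ≈ 83.74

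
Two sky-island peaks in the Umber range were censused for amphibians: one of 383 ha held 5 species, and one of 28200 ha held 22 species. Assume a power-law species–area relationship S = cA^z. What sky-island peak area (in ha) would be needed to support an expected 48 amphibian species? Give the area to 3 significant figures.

z = ln(22/5) / ln(28200/383) = 1.4816 / 4.2990 = 0.3446
c = 5 / 383^0.3446 = 5 / 7.767 = 0.6437
A = (48/0.6437)^(1/0.3446) ⇒ ln A = ln(74.56)/0.3446 = 12.5108
A = e^12.5108 ≈ 271250 ha

271000 ha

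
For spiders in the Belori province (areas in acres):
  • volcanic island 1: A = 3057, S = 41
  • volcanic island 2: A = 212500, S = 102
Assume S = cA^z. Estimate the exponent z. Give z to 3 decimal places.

Taking logs: ln S = ln c + z ln A, so z = (ln S₂ − ln S₁)/(ln A₂ − ln A₁).
z = ln(102/41) / ln(212500/3057) = ln(2.488) / ln(69.51) = 0.9114 / 4.2415 = 0.2149

0.215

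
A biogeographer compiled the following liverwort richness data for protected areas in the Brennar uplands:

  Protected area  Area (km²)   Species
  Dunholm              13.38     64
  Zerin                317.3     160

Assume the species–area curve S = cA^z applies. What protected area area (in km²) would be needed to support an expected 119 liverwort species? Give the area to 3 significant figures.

z = ln(160/64) / ln(317.3/13.38) = 0.9163 / 3.1661 = 0.2894
c = 64 / 13.38^0.2894 = 64 / 2.118 = 30.21
A = (119/30.21)^(1/0.2894) ⇒ ln A = ln(3.939)/0.2894 = 4.7369
A = e^4.7369 ≈ 114.1 km²

114 km²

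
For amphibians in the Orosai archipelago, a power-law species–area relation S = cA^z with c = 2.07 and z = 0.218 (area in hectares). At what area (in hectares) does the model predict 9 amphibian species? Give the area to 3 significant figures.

847 hectares

9 = 2.07 × A^0.218  ⇒  A^0.218 = 9/2.07 = 4.348
ln A = ln(4.348) / 0.218 = 1.4697 / 0.218 = 6.7416
A = e^6.7416 ≈ 846.9 hectares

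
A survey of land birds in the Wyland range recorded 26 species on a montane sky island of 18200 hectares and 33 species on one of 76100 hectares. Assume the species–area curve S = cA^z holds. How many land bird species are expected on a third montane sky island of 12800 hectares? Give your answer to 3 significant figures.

z = ln(33/26) / ln(76100/18200) = 0.2384 / 1.4306 = 0.1666
c = 26 / 18200^0.1666 = 26 / 5.128 = 5.07
S₃ = 5.07 × 12800^0.1666 = 5.07 × 4.836 ≈ 24.52

24.5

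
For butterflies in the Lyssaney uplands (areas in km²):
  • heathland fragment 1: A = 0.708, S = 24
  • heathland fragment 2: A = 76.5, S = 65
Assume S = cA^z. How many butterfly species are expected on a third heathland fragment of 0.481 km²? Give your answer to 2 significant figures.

z = ln(65/24) / ln(76.5/0.708) = 0.9963 / 4.6826 = 0.2128
c = 24 / 0.708^0.2128 = 24 / 0.9292 = 25.83
S₃ = 25.83 × 0.481^0.2128 = 25.83 × 0.8558 ≈ 22.1

22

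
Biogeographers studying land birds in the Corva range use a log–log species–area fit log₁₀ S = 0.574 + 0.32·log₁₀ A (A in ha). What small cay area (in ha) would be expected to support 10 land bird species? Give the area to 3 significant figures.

21.4 ha

10 = 3.75 × A^0.32  ⇒  A^0.32 = 10/3.75 = 2.667
ln A = ln(2.667) / 0.32 = 0.9809 / 0.32 = 3.0653
A = e^3.0653 ≈ 21.44 ha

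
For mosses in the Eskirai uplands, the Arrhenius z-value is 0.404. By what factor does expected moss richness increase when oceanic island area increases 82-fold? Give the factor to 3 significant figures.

S₂/S₁ = (A₂/A₁)^z = 82^0.404
ln(S₂/S₁) = 0.404 × ln 82 = 0.404 × 4.4067 = 1.7803
S₂/S₁ = e^1.7803 ≈ 5.932

5.93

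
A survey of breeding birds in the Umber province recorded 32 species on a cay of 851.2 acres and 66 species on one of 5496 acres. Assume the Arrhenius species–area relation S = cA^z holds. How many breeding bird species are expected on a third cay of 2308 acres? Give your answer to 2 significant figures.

47

z = ln(66/32) / ln(5496/851.2) = 0.7239 / 1.8651 = 0.3881
c = 32 / 851.2^0.3881 = 32 / 13.72 = 2.333
S₃ = 2.333 × 2308^0.3881 = 2.333 × 20.2 ≈ 47.13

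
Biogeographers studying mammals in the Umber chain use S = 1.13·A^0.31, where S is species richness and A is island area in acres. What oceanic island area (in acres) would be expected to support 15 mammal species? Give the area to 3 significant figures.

4190 acres

15 = 1.13 × A^0.31  ⇒  A^0.31 = 15/1.13 = 13.27
ln A = ln(13.27) / 0.31 = 2.5858 / 0.31 = 8.3414
A = e^8.3414 ≈ 4194 acres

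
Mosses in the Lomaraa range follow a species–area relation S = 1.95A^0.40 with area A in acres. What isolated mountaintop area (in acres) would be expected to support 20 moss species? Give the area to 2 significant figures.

340 acres

20 = 1.95 × A^0.4  ⇒  A^0.4 = 20/1.95 = 10.26
ln A = ln(10.26) / 0.4 = 2.3279 / 0.4 = 5.8198
A = e^5.8198 ≈ 336.9 acres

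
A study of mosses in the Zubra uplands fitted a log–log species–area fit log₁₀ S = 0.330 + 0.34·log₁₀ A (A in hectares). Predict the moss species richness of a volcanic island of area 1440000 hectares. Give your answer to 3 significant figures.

S = 2.138 × 1440000^0.34 = 2.138 × 124.1 ≈ 265.4

265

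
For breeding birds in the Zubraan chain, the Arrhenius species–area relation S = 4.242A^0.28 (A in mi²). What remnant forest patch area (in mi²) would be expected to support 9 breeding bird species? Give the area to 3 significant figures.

14.7 mi²

9 = 4.242 × A^0.28  ⇒  A^0.28 = 9/4.242 = 2.122
ln A = ln(2.122) / 0.28 = 0.7522 / 0.28 = 2.6864
A = e^2.6864 ≈ 14.68 mi²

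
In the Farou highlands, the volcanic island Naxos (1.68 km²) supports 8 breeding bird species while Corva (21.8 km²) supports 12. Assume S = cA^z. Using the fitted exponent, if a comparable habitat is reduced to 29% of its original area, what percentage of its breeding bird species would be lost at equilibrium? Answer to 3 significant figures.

z = ln(12/8) / ln(21.8/1.68) = 0.4055 / 2.5631 = 0.1582
S_new/S_old = (A_new/A_old)^z = 0.29^0.1582 = exp(0.1582 × -1.2379) = 0.8222
Fraction lost = 1 − 0.8222 = 0.1778

17.8%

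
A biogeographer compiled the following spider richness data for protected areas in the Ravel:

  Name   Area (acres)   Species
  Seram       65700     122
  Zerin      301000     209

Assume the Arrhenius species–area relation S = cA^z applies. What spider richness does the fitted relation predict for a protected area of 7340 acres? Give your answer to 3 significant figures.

z = ln(209/122) / ln(301000/65700) = 0.5383 / 1.5220 = 0.3537
c = 122 / 65700^0.3537 = 122 / 50.57 = 2.412
S₃ = 2.412 × 7340^0.3537 = 2.412 × 23.29 ≈ 56.19

56.2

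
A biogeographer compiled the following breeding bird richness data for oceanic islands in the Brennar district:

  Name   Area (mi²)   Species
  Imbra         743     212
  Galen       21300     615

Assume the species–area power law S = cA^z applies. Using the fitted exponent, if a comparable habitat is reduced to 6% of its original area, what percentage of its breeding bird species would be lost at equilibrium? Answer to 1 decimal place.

59.1%

z = ln(615/212) / ln(21300/743) = 1.0650 / 3.3558 = 0.3174
S_new/S_old = (A_new/A_old)^z = 0.06^0.3174 = exp(0.3174 × -2.8134) = 0.4095
Fraction lost = 1 − 0.4095 = 0.5905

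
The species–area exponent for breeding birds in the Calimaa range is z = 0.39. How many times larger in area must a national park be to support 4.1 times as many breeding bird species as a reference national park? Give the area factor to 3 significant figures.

37.3

(A₂/A₁)^0.39 = 4.1, so A₂/A₁ = 4.1^(1/0.39) = 4.1^2.564
ln(A₂/A₁) = ln 4.1 / 0.39 = 1.4110 / 0.39 = 3.6179
A₂/A₁ = e^3.6179 ≈ 37.26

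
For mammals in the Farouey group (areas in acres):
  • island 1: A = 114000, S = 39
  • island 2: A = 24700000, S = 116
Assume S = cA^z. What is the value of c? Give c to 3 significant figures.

z = ln(S₂/S₁) / ln(A₂/A₁) = ln(116/39) / ln(24700000/114000) = 1.0900 / 5.3784 = 0.2027
c = S₁ / A₁^z = 39 / 114000^0.2027 = 39 / 10.59 = 3.683

3.68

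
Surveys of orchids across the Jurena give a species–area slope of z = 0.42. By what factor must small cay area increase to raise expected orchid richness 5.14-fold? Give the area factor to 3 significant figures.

(A₂/A₁)^0.42 = 5.14, so A₂/A₁ = 5.14^(1/0.42) = 5.14^2.381
ln(A₂/A₁) = ln 5.14 / 0.42 = 1.6371 / 0.42 = 3.8977
A₂/A₁ = e^3.8977 ≈ 49.29

49.3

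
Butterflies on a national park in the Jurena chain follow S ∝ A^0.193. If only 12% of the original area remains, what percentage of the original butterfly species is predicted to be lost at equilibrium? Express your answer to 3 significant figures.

33.6%

S_new/S_old = (A_new/A_old)^z = 0.12^0.193
= exp(0.193 × ln 0.12) = exp(0.193 × -2.1203) = exp(-0.4092) ≈ 0.6642
Fraction lost = 1 − 0.6642 = 0.3358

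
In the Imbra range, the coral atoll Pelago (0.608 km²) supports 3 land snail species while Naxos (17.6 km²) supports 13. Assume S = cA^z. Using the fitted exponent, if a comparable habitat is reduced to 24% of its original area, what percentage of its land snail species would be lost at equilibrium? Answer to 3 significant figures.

46.3%

z = ln(13/3) / ln(17.6/0.608) = 1.4663 / 3.3655 = 0.4357
S_new/S_old = (A_new/A_old)^z = 0.24^0.4357 = exp(0.4357 × -1.4271) = 0.537
Fraction lost = 1 − 0.537 = 0.463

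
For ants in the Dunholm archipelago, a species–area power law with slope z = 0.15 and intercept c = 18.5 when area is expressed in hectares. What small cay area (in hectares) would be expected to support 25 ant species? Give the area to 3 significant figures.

25 = 18.5 × A^0.15  ⇒  A^0.15 = 25/18.5 = 1.351
ln A = ln(1.351) / 0.15 = 0.3011 / 0.15 = 2.0074
A = e^2.0074 ≈ 7.444 hectares

7.44 hectares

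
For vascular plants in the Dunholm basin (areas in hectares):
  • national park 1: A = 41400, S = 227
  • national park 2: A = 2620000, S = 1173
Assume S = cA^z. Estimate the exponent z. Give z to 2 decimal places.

0.40

Taking logs: ln S = ln c + z ln A, so z = (ln S₂ − ln S₁)/(ln A₂ − ln A₁).
z = ln(1173/227) / ln(2620000/41400) = ln(5.167) / ln(63.29) = 1.6424 / 4.1476 = 0.3960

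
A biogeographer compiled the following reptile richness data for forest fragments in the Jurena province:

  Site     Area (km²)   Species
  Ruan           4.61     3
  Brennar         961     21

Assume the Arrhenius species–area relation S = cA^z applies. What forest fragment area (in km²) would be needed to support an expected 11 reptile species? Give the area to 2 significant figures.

z = ln(21/3) / ln(961/4.61) = 1.9459 / 5.3397 = 0.3644
c = 3 / 4.61^0.3644 = 3 / 1.745 = 1.719
A = (11/1.719)^(1/0.3644) ⇒ ln A = ln(6.399)/0.3644 = 5.0936
A = e^5.0936 ≈ 163 km²

160 km²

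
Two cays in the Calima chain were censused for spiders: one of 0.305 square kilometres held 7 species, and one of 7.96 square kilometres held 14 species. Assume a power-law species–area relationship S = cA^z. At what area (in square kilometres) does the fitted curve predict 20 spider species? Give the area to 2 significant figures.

43 square kilometres

z = ln(14/7) / ln(7.96/0.305) = 0.6931 / 3.2619 = 0.2125
c = 7 / 0.305^0.2125 = 7 / 0.777 = 9.009
A = (20/9.009)^(1/0.2125) ⇒ ln A = ln(2.22)/0.2125 = 3.7529
A = e^3.7529 ≈ 42.64 square kilometres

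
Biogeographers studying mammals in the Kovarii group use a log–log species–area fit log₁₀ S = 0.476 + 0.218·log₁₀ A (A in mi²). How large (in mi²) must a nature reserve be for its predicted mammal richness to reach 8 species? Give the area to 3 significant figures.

91.0 mi²

8 = 2.992 × A^0.218  ⇒  A^0.218 = 8/2.992 = 2.674
ln A = ln(2.674) / 0.218 = 0.9834 / 0.218 = 4.5111
A = e^4.5111 ≈ 91.02 mi²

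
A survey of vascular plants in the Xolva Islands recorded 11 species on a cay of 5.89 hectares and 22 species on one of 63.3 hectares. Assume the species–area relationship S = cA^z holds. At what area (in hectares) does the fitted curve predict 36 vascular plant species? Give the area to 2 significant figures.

z = ln(22/11) / ln(63.3/5.89) = 0.6931 / 2.3746 = 0.2919
c = 11 / 5.89^0.2919 = 11 / 1.678 = 6.555
A = (36/6.555)^(1/0.2919) ⇒ ln A = ln(5.492)/0.2919 = 5.8350
A = e^5.8350 ≈ 342.1 hectares

340 hectares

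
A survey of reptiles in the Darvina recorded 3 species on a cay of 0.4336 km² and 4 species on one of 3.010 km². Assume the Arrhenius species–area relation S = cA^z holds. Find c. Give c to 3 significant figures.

3.40

z = ln(S₂/S₁) / ln(A₂/A₁) = ln(4/3) / ln(3.01/0.4336) = 0.2877 / 1.9376 = 0.1485
c = S₁ / A₁^z = 3 / 0.4336^0.1485 = 3 / 0.8833 = 3.396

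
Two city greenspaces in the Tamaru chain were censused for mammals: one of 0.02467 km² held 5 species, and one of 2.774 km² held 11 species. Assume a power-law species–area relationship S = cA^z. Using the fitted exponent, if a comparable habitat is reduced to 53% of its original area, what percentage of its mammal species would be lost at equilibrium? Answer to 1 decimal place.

z = ln(11/5) / ln(2.774/0.02467) = 0.7885 / 4.7225 = 0.1670
S_new/S_old = (A_new/A_old)^z = 0.53^0.1670 = exp(0.1670 × -0.6349) = 0.8994
Fraction lost = 1 − 0.8994 = 0.1006

10.1%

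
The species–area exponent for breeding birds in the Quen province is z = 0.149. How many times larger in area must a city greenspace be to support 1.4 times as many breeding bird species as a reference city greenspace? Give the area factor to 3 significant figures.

9.57

(A₂/A₁)^0.149 = 1.4, so A₂/A₁ = 1.4^(1/0.149) = 1.4^6.711
ln(A₂/A₁) = ln 1.4 / 0.149 = 0.3365 / 0.149 = 2.2582
A₂/A₁ = e^2.2582 ≈ 9.566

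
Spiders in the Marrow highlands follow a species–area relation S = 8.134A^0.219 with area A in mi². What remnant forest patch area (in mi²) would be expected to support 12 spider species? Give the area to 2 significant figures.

5.9 mi²

12 = 8.134 × A^0.219  ⇒  A^0.219 = 12/8.134 = 1.475
ln A = ln(1.475) / 0.219 = 0.3889 / 0.219 = 1.7756
A = e^1.7756 ≈ 5.904 mi²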